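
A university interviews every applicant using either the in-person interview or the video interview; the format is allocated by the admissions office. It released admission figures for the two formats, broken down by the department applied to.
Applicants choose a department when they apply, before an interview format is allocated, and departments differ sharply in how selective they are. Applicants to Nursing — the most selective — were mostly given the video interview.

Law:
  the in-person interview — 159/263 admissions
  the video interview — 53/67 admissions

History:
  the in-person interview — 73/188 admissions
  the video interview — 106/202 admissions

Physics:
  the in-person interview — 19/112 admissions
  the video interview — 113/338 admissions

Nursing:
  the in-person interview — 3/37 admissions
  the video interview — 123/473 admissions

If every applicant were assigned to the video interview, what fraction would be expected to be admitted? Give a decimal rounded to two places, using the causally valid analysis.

Within every department level the video interview has the higher rate, yet pooled the in-person interview does — Simpson's reversal.
Nothing the interview format does changes department; the imbalance is an allocation artefact. With department also predicting the outcome, the pooled figure is confounded, and the within-stratum comparison is the causal one.
Standardising the video interview to the population department mix: 0.196·53/67 + 0.232·106/202 + 0.268·113/338 + 0.304·123/473 = 0.446.

0.45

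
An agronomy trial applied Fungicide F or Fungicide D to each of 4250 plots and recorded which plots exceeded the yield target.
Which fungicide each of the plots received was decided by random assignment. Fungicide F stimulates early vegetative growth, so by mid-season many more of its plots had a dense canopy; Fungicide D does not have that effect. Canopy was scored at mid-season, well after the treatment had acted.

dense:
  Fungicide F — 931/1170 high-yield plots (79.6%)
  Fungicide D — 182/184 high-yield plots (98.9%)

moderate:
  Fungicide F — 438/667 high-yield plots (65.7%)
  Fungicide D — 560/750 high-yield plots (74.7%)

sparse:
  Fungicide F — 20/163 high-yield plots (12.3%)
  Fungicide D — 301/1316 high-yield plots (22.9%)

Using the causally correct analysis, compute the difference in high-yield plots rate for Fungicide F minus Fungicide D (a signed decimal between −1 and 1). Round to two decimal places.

The mid-season canopy-specific comparison favours Fungicide D throughout, but the pooled figures favour Fungicide F. The question is whether to condition on mid-season canopy.
Mid-season canopy is downstream of the fungicide. One should not condition on a consequence of treatment, so the overall rates are the right comparison.
The causal difference is the pooled difference: 0.695 − 0.464 = +0.231.

+0.23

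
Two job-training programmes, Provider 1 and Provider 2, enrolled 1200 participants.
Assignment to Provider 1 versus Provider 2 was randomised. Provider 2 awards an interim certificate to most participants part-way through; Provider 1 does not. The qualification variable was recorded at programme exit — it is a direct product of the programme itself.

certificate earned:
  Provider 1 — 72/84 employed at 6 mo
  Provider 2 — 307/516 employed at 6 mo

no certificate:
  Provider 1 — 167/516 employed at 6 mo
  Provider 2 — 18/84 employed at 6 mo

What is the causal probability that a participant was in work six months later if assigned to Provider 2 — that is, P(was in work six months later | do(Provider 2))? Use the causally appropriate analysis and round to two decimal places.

Because the programme influences qualification attained during the programme, qualification attained during the programme is a post-treatment mediator, not a confounder. Stratifying on it would bias the estimate; the causal effect is the crude pooled difference.
So P(outcome | do(Provider 2)) is just the pooled rate for Provider 2: 325/600 = 0.542.

0.54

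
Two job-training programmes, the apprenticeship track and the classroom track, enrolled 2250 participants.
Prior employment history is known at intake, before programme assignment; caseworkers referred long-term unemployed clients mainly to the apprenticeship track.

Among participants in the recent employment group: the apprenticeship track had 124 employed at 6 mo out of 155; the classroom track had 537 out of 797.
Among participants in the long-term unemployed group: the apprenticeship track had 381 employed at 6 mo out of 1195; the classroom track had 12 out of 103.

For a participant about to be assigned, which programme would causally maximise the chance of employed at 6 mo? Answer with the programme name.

the apprenticeship track

Prior employment history satisfies the back-door criterion: it is not a descendant of the programme, and it blocks the spurious path from programme to outcome. Adjusting for it (i.e., using the within-prior employment history rates) gives the causal effect.
Within each level — recent employment: 80.0% vs 67.4%; long-term unemployed: 31.9% vs 11.7% — the apprenticeship track is higher every time.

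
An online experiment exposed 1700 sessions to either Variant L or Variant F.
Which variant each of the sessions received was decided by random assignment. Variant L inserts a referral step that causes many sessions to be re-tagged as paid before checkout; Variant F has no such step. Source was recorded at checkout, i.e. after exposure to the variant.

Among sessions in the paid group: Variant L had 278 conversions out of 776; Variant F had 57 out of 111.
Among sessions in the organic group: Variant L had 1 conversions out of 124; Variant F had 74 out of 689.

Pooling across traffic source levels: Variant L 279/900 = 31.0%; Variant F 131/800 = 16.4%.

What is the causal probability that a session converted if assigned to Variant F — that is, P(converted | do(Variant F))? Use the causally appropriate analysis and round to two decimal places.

The distribution of traffic source is itself part of what the variant does — it is an intermediate outcome. Holding it fixed would remove that part of the effect; the total effect is the pooled difference.
So P(outcome | do(Variant F)) is just the pooled rate for Variant F: 131/800 = 0.164.

0.16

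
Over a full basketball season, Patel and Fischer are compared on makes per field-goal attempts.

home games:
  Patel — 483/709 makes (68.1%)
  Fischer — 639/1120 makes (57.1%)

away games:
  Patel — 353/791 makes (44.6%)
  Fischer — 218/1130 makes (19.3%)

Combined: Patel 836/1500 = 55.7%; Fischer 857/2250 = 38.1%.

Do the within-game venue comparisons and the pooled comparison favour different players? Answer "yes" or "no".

no

Within each game venue level (home games 68.1% vs 57.1%; away games 44.6% vs 19.3%), Patel has the higher rate every time. Pooled: 55.7% vs 38.1% — Patel has the higher rate overall. They agree.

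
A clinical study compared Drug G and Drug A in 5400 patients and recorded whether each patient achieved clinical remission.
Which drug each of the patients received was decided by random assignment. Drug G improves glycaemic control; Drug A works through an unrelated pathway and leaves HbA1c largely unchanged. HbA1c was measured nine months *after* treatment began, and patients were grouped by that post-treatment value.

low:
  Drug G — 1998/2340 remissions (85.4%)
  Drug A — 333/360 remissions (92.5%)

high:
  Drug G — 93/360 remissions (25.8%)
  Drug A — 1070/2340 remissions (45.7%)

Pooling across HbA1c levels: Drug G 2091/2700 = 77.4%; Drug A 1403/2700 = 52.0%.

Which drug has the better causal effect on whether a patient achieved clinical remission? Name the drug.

HbA1c is recorded after the drug and is itself shifted by it — it sits on the causal path from drug to outcome. Conditioning on a mediator would strip out part of the effect we want; the pooled comparison gives the total causal effect.
Pooled: Drug G 77.4% vs Drug A 52.0%; Drug G is higher overall.

Drug G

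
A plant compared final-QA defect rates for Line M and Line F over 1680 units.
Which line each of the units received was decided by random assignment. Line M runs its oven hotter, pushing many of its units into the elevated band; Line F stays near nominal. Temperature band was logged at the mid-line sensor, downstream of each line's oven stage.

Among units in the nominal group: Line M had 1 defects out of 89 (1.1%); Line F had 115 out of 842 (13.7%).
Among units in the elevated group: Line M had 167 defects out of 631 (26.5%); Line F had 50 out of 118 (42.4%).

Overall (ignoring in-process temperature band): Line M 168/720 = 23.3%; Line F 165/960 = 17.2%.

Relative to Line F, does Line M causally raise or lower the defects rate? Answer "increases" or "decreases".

increases

The stratified and pooled comparisons disagree (Line M wins within each in-process temperature band; Line F wins overall), so the answer turns on the causal role of in-process temperature band.
Stratifying would compare lines among units the lines themselves sorted into in-process temperature band groups — a form of selection on an intermediate. The unconditioned pooled rates give the total causal effect.
Pooled: Line M 23.3% vs Line F 17.2%; Line F is lower overall.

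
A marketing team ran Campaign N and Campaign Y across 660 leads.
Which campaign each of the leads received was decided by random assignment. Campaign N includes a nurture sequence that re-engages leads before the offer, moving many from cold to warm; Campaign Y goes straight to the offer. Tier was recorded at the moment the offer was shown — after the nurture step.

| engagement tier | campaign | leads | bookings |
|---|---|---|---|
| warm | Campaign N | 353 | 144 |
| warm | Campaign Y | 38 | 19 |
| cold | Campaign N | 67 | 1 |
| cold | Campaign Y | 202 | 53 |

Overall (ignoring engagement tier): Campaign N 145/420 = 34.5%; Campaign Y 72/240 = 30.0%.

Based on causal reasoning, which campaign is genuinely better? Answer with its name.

Within every engagement tier level Campaign Y has the higher rate, yet pooled Campaign N does — Simpson's reversal.
Stratifying would compare campaigns among leads the campaigns themselves sorted into engagement tier groups — a form of selection on an intermediate. The unconditioned pooled rates give the total causal effect.
Pooled: Campaign N 34.5% vs Campaign Y 30.0%; Campaign N is higher overall.

Campaign N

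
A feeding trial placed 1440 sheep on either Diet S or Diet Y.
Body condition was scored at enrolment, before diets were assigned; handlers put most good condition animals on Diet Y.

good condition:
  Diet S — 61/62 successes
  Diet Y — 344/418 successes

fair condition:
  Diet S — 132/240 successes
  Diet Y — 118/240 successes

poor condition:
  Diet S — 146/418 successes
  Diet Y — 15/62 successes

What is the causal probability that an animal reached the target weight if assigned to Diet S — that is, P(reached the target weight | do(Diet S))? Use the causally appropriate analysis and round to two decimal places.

0.63

Nothing the diet does changes starting body condition; the imbalance is an allocation artefact. With starting body condition also predicting the outcome, the pooled figure is confounded, and the within-stratum comparison is the causal one.
Standardising Diet S to the population starting body condition mix: 0.333·61/62 + 0.333·132/240 + 0.333·146/418 = 0.628.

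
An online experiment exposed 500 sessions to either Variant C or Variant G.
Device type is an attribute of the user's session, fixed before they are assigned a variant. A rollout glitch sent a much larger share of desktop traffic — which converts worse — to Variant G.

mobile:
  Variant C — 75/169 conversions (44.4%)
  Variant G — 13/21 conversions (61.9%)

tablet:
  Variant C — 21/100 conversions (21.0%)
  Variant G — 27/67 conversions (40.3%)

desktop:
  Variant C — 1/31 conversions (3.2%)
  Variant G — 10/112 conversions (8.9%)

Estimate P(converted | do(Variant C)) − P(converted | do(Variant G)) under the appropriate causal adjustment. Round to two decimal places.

Device type satisfies the back-door criterion: it is not a descendant of the variant, and it blocks the spurious path from variant to outcome. Adjusting for it (i.e., using the within-device type rates) gives the causal effect.
Adjusting over the population distribution of device type: 0.380·(0.444−0.619) + 0.334·(0.210−0.403) + 0.286·(0.032−0.089) = -0.147.

-0.15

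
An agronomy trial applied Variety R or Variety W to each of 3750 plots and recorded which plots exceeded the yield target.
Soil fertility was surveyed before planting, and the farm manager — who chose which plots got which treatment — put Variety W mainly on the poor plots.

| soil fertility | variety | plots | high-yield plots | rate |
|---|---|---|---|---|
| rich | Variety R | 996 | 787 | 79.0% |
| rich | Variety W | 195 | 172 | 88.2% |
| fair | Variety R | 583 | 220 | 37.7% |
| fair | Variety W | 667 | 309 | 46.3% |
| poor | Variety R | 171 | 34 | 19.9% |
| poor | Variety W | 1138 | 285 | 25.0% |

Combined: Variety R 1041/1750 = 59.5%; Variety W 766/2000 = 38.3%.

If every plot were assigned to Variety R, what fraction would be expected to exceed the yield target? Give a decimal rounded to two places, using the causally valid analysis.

0.45

Soil fertility satisfies the back-door criterion: it is not a descendant of the variety, and it blocks the spurious path from variety to outcome. Adjusting for it (i.e., using the within-soil fertility rates) gives the causal effect.
Standardising Variety R to the population soil fertility mix: 0.318·787/996 + 0.333·220/583 + 0.349·34/171 = 0.446.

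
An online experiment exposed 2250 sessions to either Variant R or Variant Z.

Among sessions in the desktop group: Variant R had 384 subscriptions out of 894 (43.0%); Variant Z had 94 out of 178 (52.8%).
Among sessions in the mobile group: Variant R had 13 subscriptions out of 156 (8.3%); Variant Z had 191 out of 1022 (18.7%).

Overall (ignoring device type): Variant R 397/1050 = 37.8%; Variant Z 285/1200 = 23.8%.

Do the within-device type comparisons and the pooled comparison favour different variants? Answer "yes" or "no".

yes

Within each device type level (desktop 43.0% vs 52.8%; mobile 8.3% vs 18.7%), Variant Z has the higher rate every time. Pooled: 37.8% vs 23.8% — Variant R has the higher rate overall. The two comparisons disagree.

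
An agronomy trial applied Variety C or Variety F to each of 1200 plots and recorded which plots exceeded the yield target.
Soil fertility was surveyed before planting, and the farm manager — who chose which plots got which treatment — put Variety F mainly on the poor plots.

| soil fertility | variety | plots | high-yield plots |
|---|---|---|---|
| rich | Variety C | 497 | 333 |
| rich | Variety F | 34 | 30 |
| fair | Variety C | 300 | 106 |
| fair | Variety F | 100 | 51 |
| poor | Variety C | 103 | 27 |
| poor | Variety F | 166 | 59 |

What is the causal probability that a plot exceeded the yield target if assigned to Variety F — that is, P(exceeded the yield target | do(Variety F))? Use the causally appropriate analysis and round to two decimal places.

The stratified and pooled comparisons disagree (Variety F wins within each soil fertility; Variety C wins overall), so the answer turns on the causal role of soil fertility.
Since soil fertility is a pre-existing factor (not a product of the variety) and it affects the outcome on its own, it is a confounder. The stratified rates, not the pooled rate, identify the causal effect.
Standardising Variety F to the population soil fertility mix: 0.443·30/34 + 0.333·51/100 + 0.224·59/166 = 0.640.

0.64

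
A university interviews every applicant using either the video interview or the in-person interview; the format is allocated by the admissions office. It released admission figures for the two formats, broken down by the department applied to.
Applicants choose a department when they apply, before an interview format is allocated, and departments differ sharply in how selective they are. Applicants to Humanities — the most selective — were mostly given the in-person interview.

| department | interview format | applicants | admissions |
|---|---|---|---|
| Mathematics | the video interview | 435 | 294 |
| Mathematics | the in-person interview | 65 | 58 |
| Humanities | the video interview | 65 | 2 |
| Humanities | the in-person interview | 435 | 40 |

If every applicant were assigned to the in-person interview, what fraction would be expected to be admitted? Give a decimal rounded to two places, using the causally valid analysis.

0.49

Within every department level the in-person interview has the higher rate, yet pooled the video interview does — Simpson's reversal.
Nothing the interview format does changes department; the imbalance is an allocation artefact. With department also predicting the outcome, the pooled figure is confounded, and the within-stratum comparison is the causal one.
Standardising the in-person interview to the population department mix: 0.500·58/65 + 0.500·40/435 = 0.492.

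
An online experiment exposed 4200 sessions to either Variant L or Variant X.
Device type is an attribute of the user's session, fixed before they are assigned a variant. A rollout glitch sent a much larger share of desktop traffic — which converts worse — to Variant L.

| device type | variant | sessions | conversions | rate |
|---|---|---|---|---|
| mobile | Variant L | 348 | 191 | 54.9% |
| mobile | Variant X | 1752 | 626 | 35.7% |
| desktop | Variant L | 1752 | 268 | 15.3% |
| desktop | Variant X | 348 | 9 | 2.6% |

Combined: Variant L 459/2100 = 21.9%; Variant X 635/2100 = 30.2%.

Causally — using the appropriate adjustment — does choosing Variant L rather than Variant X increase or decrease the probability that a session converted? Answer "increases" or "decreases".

The stratified and pooled comparisons disagree (Variant L wins within each device type; Variant X wins overall), so the answer turns on the causal role of device type.
Device type is set before the variant has any effect — it is not caused by the variant — and it independently drives the outcome. That makes it a confounder, so the causal comparison is within device type levels.
Within each level — mobile: 54.9% vs 35.7%; desktop: 15.3% vs 2.6% — Variant L is higher every time.

increases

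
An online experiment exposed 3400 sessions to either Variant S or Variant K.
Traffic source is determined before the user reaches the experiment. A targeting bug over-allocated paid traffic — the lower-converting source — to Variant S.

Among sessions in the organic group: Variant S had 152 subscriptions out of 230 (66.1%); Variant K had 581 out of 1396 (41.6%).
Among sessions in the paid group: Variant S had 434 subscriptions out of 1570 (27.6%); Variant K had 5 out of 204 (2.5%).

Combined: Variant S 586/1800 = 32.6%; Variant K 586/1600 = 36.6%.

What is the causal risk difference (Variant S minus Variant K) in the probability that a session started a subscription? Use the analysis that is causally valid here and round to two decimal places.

The stratified and pooled comparisons disagree (Variant S wins within each traffic source; Variant K wins overall), so the answer turns on the causal role of traffic source.
Traffic source differs across variants for reasons unrelated to any effect of the variant itself, and it separately predicts the outcome — a classic confounder. We must compare within traffic source levels.
Adjusting over the population distribution of traffic source: 0.478·(0.661−0.416) + 0.522·(0.276−0.025) = +0.248.

+0.25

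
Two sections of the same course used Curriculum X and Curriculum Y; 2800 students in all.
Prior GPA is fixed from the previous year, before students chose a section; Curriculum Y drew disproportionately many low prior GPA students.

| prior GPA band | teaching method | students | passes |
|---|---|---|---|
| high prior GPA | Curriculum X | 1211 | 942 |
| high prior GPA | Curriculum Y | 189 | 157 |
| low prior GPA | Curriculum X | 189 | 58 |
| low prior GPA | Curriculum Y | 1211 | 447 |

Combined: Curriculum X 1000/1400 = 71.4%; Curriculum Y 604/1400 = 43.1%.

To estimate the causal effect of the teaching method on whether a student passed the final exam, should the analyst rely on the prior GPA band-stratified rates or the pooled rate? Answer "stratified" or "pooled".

Since prior GPA band is a pre-existing factor (not a product of the teaching method) and it affects the outcome on its own, it is a confounder. The stratified rates, not the pooled rate, identify the causal effect.
Within each level — high prior GPA: 77.8% vs 83.1%; low prior GPA: 30.7% vs 36.9% — Curriculum Y is higher every time.

stratified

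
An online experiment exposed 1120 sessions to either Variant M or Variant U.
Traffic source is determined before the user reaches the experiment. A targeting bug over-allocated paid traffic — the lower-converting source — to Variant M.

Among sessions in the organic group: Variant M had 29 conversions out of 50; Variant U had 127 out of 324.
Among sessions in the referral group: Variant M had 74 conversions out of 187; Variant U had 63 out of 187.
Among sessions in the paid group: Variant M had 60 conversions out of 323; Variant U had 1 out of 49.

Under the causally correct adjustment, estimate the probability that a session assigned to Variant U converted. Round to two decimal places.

The traffic source-specific comparison favours Variant M throughout, but the pooled figures favour Variant U. The question is whether to condition on traffic source.
Nothing the variant does changes traffic source; the imbalance is an allocation artefact. With traffic source also predicting the outcome, the pooled figure is confounded, and the within-stratum comparison is the causal one.
Standardising Variant U to the population traffic source mix: 0.334·127/324 + 0.334·63/187 + 0.332·1/49 = 0.250.

0.25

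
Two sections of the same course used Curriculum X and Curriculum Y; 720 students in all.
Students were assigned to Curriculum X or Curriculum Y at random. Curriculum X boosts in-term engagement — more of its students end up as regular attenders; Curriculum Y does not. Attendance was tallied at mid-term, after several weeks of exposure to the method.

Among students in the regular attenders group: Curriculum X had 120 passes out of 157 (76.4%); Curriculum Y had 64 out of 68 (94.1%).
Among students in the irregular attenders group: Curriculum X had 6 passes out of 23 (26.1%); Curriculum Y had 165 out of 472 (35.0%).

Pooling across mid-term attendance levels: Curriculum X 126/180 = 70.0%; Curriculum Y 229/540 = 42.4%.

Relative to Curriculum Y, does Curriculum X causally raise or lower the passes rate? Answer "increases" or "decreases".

The stratified and pooled comparisons disagree (Curriculum Y wins within each mid-term attendance; Curriculum X wins overall), so the answer turns on the causal role of mid-term attendance.
The distribution of mid-term attendance is itself part of what the teaching method does — it is an intermediate outcome. Holding it fixed would remove that part of the effect; the total effect is the pooled difference.
Pooled: Curriculum X 70.0% vs Curriculum Y 42.4%; Curriculum X is higher overall.

increases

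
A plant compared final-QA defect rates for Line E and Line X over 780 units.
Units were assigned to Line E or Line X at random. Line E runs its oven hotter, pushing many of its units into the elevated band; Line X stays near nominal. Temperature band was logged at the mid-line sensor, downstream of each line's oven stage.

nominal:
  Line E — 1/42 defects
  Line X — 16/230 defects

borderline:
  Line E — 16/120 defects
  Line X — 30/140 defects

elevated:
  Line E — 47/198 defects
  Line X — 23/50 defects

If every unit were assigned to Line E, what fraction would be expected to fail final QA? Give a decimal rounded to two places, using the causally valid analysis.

The in-process temperature band-specific comparison favours Line E throughout, but the pooled figures favour Line X. The question is whether to condition on in-process temperature band.
In-process temperature band is downstream of the line. One should not condition on a consequence of treatment, so the overall rates are the right comparison.
So P(outcome | do(Line E)) is just the pooled rate for Line E: 64/360 = 0.178.

0.18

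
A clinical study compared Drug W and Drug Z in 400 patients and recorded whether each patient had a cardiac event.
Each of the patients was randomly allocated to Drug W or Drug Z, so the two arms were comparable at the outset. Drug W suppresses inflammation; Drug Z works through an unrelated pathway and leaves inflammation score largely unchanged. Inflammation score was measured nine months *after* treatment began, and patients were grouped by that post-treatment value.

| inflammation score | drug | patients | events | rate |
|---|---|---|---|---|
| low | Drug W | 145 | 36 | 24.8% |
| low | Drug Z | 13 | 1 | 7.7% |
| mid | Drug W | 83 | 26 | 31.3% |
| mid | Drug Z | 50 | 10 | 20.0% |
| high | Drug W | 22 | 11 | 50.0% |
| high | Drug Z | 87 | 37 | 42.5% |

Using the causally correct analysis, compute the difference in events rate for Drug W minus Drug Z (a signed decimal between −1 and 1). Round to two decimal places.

The inflammation score-specific comparison favours Drug Z throughout, but the pooled figures favour Drug W. The question is whether to condition on inflammation score.
Inflammation score is downstream of the drug. One should not condition on a consequence of treatment, so the overall rates are the right comparison.
The causal difference is the pooled difference: 0.292 − 0.320 = -0.028.

-0.03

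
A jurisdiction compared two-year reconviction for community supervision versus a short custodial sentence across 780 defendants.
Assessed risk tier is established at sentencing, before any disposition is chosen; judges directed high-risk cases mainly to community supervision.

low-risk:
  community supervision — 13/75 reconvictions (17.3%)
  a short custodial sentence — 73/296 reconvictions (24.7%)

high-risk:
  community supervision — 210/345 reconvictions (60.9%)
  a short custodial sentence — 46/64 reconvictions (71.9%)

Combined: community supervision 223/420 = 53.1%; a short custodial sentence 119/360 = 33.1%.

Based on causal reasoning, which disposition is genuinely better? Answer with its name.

Assessed risk tier is set before the disposition has any effect — it is not caused by the disposition — and it independently drives the outcome. That makes it a confounder, so the causal comparison is within assessed risk tier levels.
Within each level — low-risk: 17.3% vs 24.7%; high-risk: 60.9% vs 71.9% — community supervision is lower every time.

community supervision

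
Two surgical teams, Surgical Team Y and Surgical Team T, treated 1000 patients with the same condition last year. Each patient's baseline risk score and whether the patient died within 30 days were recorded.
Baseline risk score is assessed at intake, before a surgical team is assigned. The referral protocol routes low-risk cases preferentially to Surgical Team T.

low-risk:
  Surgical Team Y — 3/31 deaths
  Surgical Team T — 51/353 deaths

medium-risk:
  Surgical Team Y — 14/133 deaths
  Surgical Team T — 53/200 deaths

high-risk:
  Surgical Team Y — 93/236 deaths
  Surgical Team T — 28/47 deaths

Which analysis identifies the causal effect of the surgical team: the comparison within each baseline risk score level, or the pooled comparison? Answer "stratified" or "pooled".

Baseline risk score is set before the surgical team has any effect — it is not caused by the surgical team — and it independently drives the outcome. That makes it a confounder, so the causal comparison is within baseline risk score levels.
Within each level — low-risk: 9.7% vs 14.4%; medium-risk: 10.5% vs 26.5%; high-risk: 39.4% vs 59.6% — Surgical Team Y is lower every time.

stratified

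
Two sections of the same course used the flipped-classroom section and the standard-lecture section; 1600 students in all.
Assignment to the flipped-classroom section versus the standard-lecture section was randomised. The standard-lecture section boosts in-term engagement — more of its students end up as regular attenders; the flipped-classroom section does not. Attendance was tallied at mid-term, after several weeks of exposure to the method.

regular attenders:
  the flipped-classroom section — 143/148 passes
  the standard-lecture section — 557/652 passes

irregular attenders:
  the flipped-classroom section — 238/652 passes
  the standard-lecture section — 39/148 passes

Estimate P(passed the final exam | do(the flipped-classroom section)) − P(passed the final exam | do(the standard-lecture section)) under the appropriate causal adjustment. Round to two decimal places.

-0.27

The distribution of mid-term attendance is itself part of what the teaching method does — it is an intermediate outcome. Holding it fixed would remove that part of the effect; the total effect is the pooled difference.
The causal difference is the pooled difference: 0.476 − 0.745 = -0.269.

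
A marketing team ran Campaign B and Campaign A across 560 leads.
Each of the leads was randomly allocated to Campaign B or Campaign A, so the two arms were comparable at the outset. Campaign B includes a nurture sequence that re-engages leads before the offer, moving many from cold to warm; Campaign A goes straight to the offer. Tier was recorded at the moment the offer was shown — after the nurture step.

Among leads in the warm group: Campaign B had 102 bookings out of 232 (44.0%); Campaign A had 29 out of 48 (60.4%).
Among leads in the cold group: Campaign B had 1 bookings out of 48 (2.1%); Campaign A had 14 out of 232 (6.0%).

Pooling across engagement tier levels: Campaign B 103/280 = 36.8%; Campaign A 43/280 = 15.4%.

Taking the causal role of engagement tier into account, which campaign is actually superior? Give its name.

Engagement tier here is a post-treatment variable shaped by the campaign; conditioning on it would introduce bias rather than remove it. The overall comparison is the causal one.
Pooled: Campaign B 36.8% vs Campaign A 15.4%; Campaign B is higher overall.

Campaign B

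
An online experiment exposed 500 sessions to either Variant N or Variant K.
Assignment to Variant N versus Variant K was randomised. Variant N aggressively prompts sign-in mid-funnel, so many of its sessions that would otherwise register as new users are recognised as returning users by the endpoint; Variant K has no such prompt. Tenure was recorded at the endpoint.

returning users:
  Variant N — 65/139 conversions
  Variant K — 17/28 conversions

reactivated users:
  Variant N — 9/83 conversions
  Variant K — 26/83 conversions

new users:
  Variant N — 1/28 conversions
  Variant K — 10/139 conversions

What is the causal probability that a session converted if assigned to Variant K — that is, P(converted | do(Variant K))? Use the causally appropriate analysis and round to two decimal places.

Within every user tenure level Variant K has the higher rate, yet pooled Variant N does — Simpson's reversal.
User tenure is downstream of the variant. One should not condition on a consequence of treatment, so the overall rates are the right comparison.
So P(outcome | do(Variant K)) is just the pooled rate for Variant K: 53/250 = 0.212.

0.21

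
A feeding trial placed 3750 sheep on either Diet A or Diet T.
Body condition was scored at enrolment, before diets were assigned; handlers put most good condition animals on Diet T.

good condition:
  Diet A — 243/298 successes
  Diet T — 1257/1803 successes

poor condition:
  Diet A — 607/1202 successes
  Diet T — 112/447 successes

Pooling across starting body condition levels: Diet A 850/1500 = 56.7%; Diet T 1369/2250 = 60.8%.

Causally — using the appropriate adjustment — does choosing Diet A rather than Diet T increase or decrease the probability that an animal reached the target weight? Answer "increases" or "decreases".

increases

Here starting body condition is a common cause — it drives both which diet a case falls under and the outcome. The crude comparison mixes populations; the stratum-specific rates are the causally relevant ones.
Within each level — good condition: 81.5% vs 69.7%; poor condition: 50.5% vs 25.1% — Diet A is higher every time.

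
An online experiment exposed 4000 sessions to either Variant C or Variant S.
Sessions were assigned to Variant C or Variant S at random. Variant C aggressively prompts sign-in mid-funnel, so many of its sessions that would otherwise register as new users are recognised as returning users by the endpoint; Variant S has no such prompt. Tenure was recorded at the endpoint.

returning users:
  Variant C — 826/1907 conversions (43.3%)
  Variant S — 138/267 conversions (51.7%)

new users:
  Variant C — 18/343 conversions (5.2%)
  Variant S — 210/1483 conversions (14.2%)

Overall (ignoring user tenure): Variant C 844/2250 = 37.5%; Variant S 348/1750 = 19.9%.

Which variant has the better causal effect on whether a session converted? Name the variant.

The stratified and pooled comparisons disagree (Variant S wins within each user tenure; Variant C wins overall), so the answer turns on the causal role of user tenure.
User tenure is downstream of the variant. One should not condition on a consequence of treatment, so the overall rates are the right comparison.
Pooled: Variant C 37.5% vs Variant S 19.9%; Variant C is higher overall.

Variant C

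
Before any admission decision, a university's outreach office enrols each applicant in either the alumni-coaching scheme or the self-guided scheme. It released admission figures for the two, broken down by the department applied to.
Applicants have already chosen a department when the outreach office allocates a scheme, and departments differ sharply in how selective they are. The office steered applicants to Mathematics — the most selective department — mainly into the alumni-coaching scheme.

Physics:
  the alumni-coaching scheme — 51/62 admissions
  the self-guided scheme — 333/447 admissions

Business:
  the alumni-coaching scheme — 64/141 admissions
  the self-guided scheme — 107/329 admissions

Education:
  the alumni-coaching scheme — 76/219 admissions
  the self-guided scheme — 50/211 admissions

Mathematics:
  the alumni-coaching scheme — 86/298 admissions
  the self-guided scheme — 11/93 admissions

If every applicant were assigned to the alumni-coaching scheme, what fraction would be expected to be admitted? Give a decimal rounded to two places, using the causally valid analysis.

0.50

Nothing the outreach scheme does changes department; the imbalance is an allocation artefact. With department also predicting the outcome, the pooled figure is confounded, and the within-stratum comparison is the causal one.
Standardising the alumni-coaching scheme to the population department mix: 0.283·51/62 + 0.261·64/141 + 0.239·76/219 + 0.217·86/298 = 0.497.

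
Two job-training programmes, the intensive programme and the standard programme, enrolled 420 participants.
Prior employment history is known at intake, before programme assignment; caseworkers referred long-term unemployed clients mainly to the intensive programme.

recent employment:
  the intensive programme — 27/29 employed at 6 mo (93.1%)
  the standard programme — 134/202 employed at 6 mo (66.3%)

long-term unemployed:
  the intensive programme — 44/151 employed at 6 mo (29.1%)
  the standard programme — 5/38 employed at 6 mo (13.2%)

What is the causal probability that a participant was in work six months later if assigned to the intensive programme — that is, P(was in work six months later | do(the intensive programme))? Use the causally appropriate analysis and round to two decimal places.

0.64

The imbalance in prior employment history arose from how participants were allocated, not from anything the programme did; and prior employment history independently affects the outcome. The pooled gap is confounded — condition on prior employment history.
Standardising the intensive programme to the population prior employment history mix: 0.550·27/29 + 0.450·44/151 = 0.643.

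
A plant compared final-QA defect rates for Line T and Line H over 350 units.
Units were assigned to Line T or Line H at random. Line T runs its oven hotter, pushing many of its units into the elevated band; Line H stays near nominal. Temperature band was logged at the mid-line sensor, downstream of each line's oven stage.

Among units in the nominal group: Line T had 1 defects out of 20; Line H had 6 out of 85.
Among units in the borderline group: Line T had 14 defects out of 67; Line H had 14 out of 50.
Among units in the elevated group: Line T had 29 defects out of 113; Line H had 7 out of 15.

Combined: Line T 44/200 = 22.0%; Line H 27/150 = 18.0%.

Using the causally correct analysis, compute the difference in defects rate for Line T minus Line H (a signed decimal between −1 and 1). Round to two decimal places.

The stratified and pooled comparisons disagree (Line T wins within each in-process temperature band; Line H wins overall), so the answer turns on the causal role of in-process temperature band.
In-process temperature band lies on the pathway line → in-process temperature band → outcome, so adjusting for it blocks the indirect effect. For the total causal effect of line, use the unadjusted pooled rates.
The causal difference is the pooled difference: 0.220 − 0.180 = +0.040.

+0.04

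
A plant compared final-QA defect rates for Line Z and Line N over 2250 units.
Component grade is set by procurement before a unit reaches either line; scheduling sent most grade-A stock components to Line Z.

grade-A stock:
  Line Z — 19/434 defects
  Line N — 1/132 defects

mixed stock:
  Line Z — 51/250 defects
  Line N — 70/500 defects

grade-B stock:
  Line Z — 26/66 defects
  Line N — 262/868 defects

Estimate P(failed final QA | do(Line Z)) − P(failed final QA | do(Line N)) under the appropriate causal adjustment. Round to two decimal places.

+0.07

Component grade satisfies the back-door criterion: it is not a descendant of the line, and it blocks the spurious path from line to outcome. Adjusting for it (i.e., using the within-component grade rates) gives the causal effect.
Adjusting over the population distribution of component grade: 0.252·(0.044−0.008) + 0.333·(0.204−0.140) + 0.415·(0.394−0.302) = +0.069.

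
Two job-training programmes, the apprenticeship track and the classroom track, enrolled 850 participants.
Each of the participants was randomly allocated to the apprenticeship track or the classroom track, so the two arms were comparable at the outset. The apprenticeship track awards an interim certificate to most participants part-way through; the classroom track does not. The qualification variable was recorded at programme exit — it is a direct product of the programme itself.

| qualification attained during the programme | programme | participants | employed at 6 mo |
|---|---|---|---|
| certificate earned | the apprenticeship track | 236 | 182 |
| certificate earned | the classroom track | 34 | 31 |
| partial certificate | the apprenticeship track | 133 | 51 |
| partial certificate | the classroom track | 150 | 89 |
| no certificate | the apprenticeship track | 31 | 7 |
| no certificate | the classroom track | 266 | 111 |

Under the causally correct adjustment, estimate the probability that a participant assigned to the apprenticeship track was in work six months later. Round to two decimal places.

Qualification attained during the programme lies on the pathway programme → qualification attained during the programme → outcome, so adjusting for it blocks the indirect effect. For the total causal effect of programme, use the unadjusted pooled rates.
So P(outcome | do(the apprenticeship track)) is just the pooled rate for the apprenticeship track: 240/400 = 0.600.

0.60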